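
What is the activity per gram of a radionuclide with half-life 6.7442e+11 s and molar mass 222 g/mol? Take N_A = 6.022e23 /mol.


lambda = ln(2) / t_half = ln(2) / 6.7442e+11 = 1.027768e-12 /s
SA = lambda * N_A / M
SA = 1.027768e-12 * 6.022e23 / 222
SA = 2.7879e+09 Bq/g

2.7879e+09


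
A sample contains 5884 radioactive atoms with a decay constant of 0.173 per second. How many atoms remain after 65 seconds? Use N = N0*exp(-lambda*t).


N = N0 * exp(-lambda * t)
N = 5884 * exp(-0.173 * 65)
N = 0.076919

0.076919


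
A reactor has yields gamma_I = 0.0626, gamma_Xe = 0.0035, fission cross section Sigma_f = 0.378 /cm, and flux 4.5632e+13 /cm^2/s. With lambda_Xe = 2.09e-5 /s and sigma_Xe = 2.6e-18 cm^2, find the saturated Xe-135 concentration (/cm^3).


Xe_eq = (gamma_I + gamma_Xe) * Sigma_f * phi / (lambda_Xe + sigma_Xe * phi)
Numerator = (0.0626 + 0.0035) * 0.378 * 4.5632e+13 = 1.140152e+12
Denominator = 2.09e-5 + 2.6e-18 * 4.5632e+13 = 1.395432e-04
Xe_eq = 1.140152e+12 / 1.395432e-04 = 8.1706e+15 /cm^3

8.1706e+15


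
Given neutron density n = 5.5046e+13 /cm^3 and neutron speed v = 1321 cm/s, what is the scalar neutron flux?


phi = n * v
phi = 5.5046e+13 * 1321
phi = 7.2716e+16 /cm^2/s

7.2716e+16


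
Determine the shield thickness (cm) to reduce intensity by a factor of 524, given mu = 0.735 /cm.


x = ln(factor) / mu
x = ln(524) / 0.735
x = 8.5190 cm

8.5190


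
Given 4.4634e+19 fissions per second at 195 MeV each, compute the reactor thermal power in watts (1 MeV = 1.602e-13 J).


P = fission_rate * E_MeV * 1.602e-13
P = 4.4634e+19 * 195 * 1.602e-13
P = 1.3943e+09 W

1.3943e+09


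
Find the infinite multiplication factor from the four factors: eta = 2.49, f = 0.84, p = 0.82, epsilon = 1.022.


k_inf = eta * f * p * epsilon
k_inf = 2.49 * 0.84 * 0.82 * 1.022
k_inf = 1.7528

1.7528


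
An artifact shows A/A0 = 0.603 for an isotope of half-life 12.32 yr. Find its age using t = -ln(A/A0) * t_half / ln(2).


lambda = ln(2) / t_half = ln(2) / 12.32 = 0.05626195 /yr
t = -ln(A/A0) / lambda
t = -ln(0.603) / 0.05626195
t = 8.9908 yr

8.9908


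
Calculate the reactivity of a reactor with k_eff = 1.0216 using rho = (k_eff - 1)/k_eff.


rho = (k_eff - 1) / k_eff
rho = (1.0216 - 1) / 1.0216
rho = 0.021143

0.021143


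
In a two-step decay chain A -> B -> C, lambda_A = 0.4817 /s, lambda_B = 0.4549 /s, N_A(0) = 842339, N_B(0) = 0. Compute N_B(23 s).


N_B(t) = lambda_A * N_A0 / (lambda_B - lambda_A) * [exp(-lambda_A*t) - exp(-lambda_B*t)]
exp(-0.4817*23) = 1.543150e-05; exp(-0.4549*23) = 2.858295e-05
N_B = 0.4817 * 842339 / (0.4549 - 0.4817) * (1.543150e-05 - 2.858295e-05)
N_B = 199.11

199.11


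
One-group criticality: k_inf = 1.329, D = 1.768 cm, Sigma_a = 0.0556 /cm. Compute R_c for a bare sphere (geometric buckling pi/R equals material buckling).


L^2 = D / Sigma_a = 1.768 / 0.0556 = 31.79856 cm^2
B_m^2 = (k_inf - 1) / L^2 = (1.329 - 1) / 31.79856 = 0.01034638 /cm^2
For a bare sphere: B_g = pi/R, so R_c = pi / sqrt(B_m^2)
R_c = pi / sqrt(0.01034638) = 30.886 cm

30.886


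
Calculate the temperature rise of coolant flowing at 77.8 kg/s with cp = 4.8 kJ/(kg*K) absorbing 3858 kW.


dT = Q / (m_dot * cp)
dT = 3858 / (77.8 * 4.8)
dT = 10.331 C

10.331


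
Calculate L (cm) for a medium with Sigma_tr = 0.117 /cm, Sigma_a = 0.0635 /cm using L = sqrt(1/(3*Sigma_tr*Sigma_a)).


D = 1 / (3 * Sigma_tr) = 1 / (3 * 0.117) = 2.849003 cm
L = sqrt(D / Sigma_a)
L = sqrt(2.849003 / 0.0635)
L = 6.6982 cm

6.6982


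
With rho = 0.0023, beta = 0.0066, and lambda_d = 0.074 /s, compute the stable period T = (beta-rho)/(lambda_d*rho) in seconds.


T = (beta - rho) / (lambda_d * rho)
T = (0.0066 - 0.0023) / (0.074 * 0.0023)
T = 25.264 s

25.264


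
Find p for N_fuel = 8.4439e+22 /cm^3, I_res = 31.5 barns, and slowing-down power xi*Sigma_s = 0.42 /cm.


p = exp(-N * I * 1e-24 / (xi*Sigma_s))
p = exp(-8.4439e+22 * 31.5 * 1e-24 / 0.42)
p = 0.0017768

0.0017768


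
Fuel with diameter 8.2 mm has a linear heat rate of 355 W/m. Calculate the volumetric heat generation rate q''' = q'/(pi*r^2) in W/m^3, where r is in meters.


r = D / 2 / 1000 = 8.2 / 2 / 1000 = 0.0041 m
q''' = q' / (pi * r^2)
q''' = 355 / (pi * 0.0041^2)
q''' = 6.7222e+06 W/m^3

6.7222e+06


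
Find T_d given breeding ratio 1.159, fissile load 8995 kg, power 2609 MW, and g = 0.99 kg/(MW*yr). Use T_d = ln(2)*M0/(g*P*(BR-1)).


Breeding gain G = BR - 1 = 1.159 - 1 = 0.159
Fissile production rate = g * P * G = 0.99 * 2609 * 0.159 = 410.68269 kg/yr
T_d = ln(2) * M0 / (g * P * G)
T_d = ln(2) * 8995 / 410.68269 = 15.182 yr

15.182


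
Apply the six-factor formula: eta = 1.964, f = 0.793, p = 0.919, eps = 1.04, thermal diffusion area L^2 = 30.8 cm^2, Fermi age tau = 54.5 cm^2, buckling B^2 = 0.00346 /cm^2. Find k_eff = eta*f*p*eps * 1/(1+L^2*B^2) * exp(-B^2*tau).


k_inf = eta*f*p*eps = 1.964*0.793*0.919*1.04 = 1.488550
P_TNL = 1/(1 + L^2*B^2) = 1/(1 + 30.8*0.00346) = 0.9036950
P_FNL = exp(-B^2*tau) = exp(-0.00346*54.5) = 0.8281425
k_eff = k_inf * P_TNL * P_FNL = 1.488550 * 0.9036950 * 0.8281425
k_eff = 1.1140

1.1140


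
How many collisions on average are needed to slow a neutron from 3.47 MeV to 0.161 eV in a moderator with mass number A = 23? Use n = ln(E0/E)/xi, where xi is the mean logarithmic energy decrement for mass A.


xi = 1 + (A-1)^2/(2A)*ln((A-1)/(A+1)) = 0.08448899 (for A = 23)
n = ln(E0/E) / xi
n = ln(3.47e6 / 0.161) / 0.08448899
n = ln(2.155280e+07) / 0.08448899 = 199.86

199.86


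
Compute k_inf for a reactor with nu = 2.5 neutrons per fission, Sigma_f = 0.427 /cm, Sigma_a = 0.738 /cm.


k_inf = nu * Sigma_f / Sigma_a
k_inf = 2.5 * 0.427 / 0.738
k_inf = 1.4465

1.4465


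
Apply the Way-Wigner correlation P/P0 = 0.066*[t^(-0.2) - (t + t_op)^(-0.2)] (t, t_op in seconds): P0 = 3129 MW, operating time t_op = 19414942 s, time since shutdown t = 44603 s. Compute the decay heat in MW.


P/P0 = 0.066 * [t^(-0.2) - (t + t_op)^(-0.2)]
P/P0 = 0.066 * [44603^(-0.2) - (44603 + 19414942)^(-0.2)]
P/P0 = 0.066 * [0.1175242 - 0.03484765] = 0.005456652
P = 3129 * 0.005456652 = 17.074 MW

17.074


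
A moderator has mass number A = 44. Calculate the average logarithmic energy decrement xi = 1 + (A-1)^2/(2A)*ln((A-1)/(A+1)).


xi = 1 + (A-1)^2/(2A) * ln((A-1)/(A+1))
xi = 1 + (44-1)^2/(2*44) * ln((44-1)/(44 +1))
xi = 0.044774

0.044774


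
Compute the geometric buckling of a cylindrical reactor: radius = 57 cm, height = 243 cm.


B^2 = (2.405/R)^2 + (pi/H)^2
B^2 = (2.405/57)^2 + (pi/243)^2
B^2 = 0.0019474 /cm^2

0.0019474


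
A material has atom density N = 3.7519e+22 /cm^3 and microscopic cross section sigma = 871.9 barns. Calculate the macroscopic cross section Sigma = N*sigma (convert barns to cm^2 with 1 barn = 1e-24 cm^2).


Sigma = N * sigma_barns * 1e-24
Sigma = 3.7519e+22 * 871.9 * 1e-24
Sigma = 32.713 /cm

32.713


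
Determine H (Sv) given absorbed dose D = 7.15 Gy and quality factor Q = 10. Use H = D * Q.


H = D * Q
H = 7.15 * 10
H = 71.500 Sv

71.500


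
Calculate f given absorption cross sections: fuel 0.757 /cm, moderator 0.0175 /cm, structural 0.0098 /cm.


f = Sigma_a_fuel / (Sigma_a_fuel + Sigma_a_mod + Sigma_a_other)
f = 0.757 / (0.757 + 0.0175 + 0.0098)
f = 0.96519

0.96519


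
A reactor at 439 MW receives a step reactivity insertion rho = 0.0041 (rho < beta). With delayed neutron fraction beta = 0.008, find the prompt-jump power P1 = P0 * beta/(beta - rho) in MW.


P1/P0 = beta / (beta - rho)
P1/P0 = 0.008 / (0.008 - 0.0041) = 2.051282
P1 = 439 * 2.051282 = 900.51 MW

900.51


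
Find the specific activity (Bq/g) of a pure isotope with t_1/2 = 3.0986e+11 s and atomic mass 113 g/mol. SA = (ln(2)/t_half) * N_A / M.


lambda = ln(2) / t_half = ln(2) / 3.0986e+11 = 2.236969e-12 /s
SA = lambda * N_A / M
SA = 2.236969e-12 * 6.022e23 / 113
SA = 1.1921e+10 Bq/g

1.1921e+10


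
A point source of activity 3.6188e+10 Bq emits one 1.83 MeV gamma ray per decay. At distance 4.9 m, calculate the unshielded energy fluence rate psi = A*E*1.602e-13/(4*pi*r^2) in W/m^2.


psi = A * E * 1.602e-13 / (4*pi*r^2)
psi = 3.6188e+10 * 1.83 * 1.602e-13 / (4*pi*4.9^2)
psi = 3.5162e-05 W/m^2

3.5162e-05


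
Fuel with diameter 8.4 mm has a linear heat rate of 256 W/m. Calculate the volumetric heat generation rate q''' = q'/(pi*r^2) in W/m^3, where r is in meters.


r = D / 2 / 1000 = 8.4 / 2 / 1000 = 0.0042 m
q''' = q' / (pi * r^2)
q''' = 256 / (pi * 0.0042^2)
q''' = 4.6195e+06 W/m^3

4.6195e+06


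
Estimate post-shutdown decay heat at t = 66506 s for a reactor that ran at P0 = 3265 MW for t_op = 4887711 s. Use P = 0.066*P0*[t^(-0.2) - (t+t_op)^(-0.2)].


P/P0 = 0.066 * [t^(-0.2) - (t + t_op)^(-0.2)]
P/P0 = 0.066 * [66506^(-0.2) - (66506 + 4887711)^(-0.2)]
P/P0 = 0.066 * [0.1084995 - 0.04581472] = 0.004137195
P = 3265 * 0.004137195 = 13.508 MW

13.508


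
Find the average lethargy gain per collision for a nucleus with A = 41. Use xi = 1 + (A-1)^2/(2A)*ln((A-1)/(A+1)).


xi = 1 + (A-1)^2/(2A) * ln((A-1)/(A+1))
xi = 1 + (41-1)^2/(2*41) * ln((41-1)/(41 +1))
xi = 0.047997

0.047997


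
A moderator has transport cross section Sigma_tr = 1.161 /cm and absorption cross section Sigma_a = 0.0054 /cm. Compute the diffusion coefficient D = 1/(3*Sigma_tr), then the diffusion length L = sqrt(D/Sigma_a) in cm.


D = 1 / (3 * Sigma_tr) = 1 / (3 * 1.161) = 0.2871088 cm
L = sqrt(D / Sigma_a)
L = sqrt(0.2871088 / 0.0054)
L = 7.2917 cm

7.2917


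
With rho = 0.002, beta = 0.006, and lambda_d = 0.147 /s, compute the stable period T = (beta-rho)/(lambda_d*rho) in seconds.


T = (beta - rho) / (lambda_d * rho)
T = (0.006 - 0.002) / (0.147 * 0.002)
T = 13.605 s

13.605


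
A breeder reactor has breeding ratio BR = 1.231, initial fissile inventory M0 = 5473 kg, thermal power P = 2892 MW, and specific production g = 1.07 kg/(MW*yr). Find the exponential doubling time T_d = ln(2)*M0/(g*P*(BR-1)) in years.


Breeding gain G = BR - 1 = 1.231 - 1 = 0.231
Fissile production rate = g * P * G = 1.07 * 2892 * 0.231 = 714.81564 kg/yr
T_d = ln(2) * M0 / (g * P * G)
T_d = ln(2) * 5473 / 714.81564 = 5.3071 yr

5.3071


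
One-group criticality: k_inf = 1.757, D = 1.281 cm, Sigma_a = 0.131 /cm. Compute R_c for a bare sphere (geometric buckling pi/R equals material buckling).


L^2 = D / Sigma_a = 1.281 / 0.131 = 9.778626 cm^2
B_m^2 = (k_inf - 1) / L^2 = (1.757 - 1) / 9.778626 = 0.07741374 /cm^2
For a bare sphere: B_g = pi/R, so R_c = pi / sqrt(B_m^2)
R_c = pi / sqrt(0.07741374) = 11.291 cm

11.291


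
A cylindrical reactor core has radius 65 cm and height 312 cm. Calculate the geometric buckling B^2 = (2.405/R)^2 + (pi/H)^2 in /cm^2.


B^2 = (2.405/R)^2 + (pi/H)^2
B^2 = (2.405/65)^2 + (pi/312)^2
B^2 = 0.0014704 /cm^2

0.0014704


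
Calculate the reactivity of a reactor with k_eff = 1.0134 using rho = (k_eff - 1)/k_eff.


rho = (k_eff - 1) / k_eff
rho = (1.0134 - 1) / 1.0134
rho = 0.013223

0.013223


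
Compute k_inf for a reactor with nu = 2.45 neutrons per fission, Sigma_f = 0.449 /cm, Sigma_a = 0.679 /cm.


k_inf = nu * Sigma_f / Sigma_a
k_inf = 2.45 * 0.449 / 0.679
k_inf = 1.6201

1.6201


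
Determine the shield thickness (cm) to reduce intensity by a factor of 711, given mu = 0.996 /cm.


x = ln(factor) / mu
x = ln(711) / 0.996
x = 6.5930 cm

6.5930


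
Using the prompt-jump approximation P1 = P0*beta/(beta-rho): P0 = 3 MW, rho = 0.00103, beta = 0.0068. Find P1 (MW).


P1/P0 = beta / (beta - rho)
P1/P0 = 0.0068 / (0.0068 - 0.00103) = 1.178510
P1 = 3 * 1.178510 = 3.5355 MW

3.5355


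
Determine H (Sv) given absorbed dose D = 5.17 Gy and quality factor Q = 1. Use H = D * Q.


H = D * Q
H = 5.17 * 1
H = 5.1700 Sv

5.1700


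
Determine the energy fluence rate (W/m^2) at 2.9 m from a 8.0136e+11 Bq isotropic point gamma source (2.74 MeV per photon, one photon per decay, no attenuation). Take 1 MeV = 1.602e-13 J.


psi = A * E * 1.602e-13 / (4*pi*r^2)
psi = 8.0136e+11 * 2.74 * 1.602e-13 / (4*pi*2.9^2)
psi = 0.0033284 W/m^2

0.0033284


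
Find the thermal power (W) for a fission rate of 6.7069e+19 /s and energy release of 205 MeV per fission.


P = fission_rate * E_MeV * 1.602e-13
P = 6.7069e+19 * 205 * 1.602e-13
P = 2.2026e+09 W

2.2026e+09


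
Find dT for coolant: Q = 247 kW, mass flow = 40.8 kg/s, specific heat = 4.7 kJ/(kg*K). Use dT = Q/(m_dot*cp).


dT = Q / (m_dot * cp)
dT = 247 / (40.8 * 4.7)
dT = 1.2881 C

1.2881


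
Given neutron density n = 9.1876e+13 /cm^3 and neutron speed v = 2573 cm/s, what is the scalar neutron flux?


phi = n * v
phi = 9.1876e+13 * 2573
phi = 2.3640e+17 /cm^2/s

2.3640e+17


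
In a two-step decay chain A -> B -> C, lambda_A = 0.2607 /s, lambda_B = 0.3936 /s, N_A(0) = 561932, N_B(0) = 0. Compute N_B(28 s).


N_B(t) = lambda_A * N_A0 / (lambda_B - lambda_A) * [exp(-lambda_A*t) - exp(-lambda_B*t)]
exp(-0.2607*28) = 6.758090e-04; exp(-0.3936*28) = 1.635789e-05
N_B = 0.2607 * 561932 / (0.3936 - 0.2607) * (6.758090e-04 - 1.635789e-05)
N_B = 726.91

726.91


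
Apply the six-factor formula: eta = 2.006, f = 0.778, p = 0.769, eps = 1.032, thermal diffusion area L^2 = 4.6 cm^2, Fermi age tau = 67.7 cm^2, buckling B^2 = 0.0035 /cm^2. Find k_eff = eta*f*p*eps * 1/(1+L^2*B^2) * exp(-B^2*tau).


k_inf = eta*f*p*eps = 2.006*0.778*0.769*1.032 = 1.238559
P_TNL = 1/(1 + L^2*B^2) = 1/(1 + 4.6*0.0035) = 0.9841551
P_FNL = exp(-B^2*tau) = exp(-0.0035*67.7) = 0.7890307
k_eff = k_inf * P_TNL * P_FNL = 1.238559 * 0.9841551 * 0.7890307
k_eff = 0.96178

0.96178


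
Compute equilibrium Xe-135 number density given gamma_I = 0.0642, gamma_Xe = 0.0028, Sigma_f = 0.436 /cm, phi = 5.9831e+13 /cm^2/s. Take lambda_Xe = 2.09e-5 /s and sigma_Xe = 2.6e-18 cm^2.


Xe_eq = (gamma_I + gamma_Xe) * Sigma_f * phi / (lambda_Xe + sigma_Xe * phi)
Numerator = (0.0642 + 0.0028) * 0.436 * 5.9831e+13 = 1.747783e+12
Denominator = 2.09e-5 + 2.6e-18 * 5.9831e+13 = 1.764606e-04
Xe_eq = 1.747783e+12 / 1.764606e-04 = 9.9047e+15 /cm^3

9.9047e+15


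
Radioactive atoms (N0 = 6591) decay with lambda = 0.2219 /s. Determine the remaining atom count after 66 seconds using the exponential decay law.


N = N0 * exp(-lambda * t)
N = 6591 * exp(-0.2219 * 66)
N = 0.0028743

0.0028743


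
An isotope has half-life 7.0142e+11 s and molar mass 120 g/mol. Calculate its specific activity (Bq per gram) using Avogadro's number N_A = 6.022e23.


lambda = ln(2) / t_half = ln(2) / 7.0142e+11 = 9.882056e-13 /s
SA = lambda * N_A / M
SA = 9.882056e-13 * 6.022e23 / 120
SA = 4.9591e+09 Bq/g

4.9591e+09


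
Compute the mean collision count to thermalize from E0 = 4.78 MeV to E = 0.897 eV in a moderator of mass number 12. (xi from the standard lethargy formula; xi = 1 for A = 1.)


xi = 1 + (A-1)^2/(2A)*ln((A-1)/(A+1)) = 0.1577690 (for A = 12)
n = ln(E0/E) / xi
n = ln(4.78e6 / 0.897) / 0.1577690
n = ln(5.328874e+06) / 0.1577690 = 98.173

98.173


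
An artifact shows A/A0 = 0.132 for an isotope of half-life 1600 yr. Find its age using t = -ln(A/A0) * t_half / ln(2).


lambda = ln(2) / t_half = ln(2) / 1600 = 4.332170e-04 /yr
t = -ln(A/A0) / lambda
t = -ln(0.132) / 4.332170e-04
t = 4674.2 yr

4674.2


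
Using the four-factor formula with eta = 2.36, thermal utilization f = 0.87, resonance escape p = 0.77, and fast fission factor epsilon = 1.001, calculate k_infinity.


k_inf = eta * f * p * epsilon
k_inf = 2.36 * 0.87 * 0.77 * 1.001
k_inf = 1.5825

1.5825


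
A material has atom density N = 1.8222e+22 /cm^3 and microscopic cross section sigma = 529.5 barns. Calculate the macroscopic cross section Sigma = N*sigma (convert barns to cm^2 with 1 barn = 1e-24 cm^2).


Sigma = N * sigma_barns * 1e-24
Sigma = 1.8222e+22 * 529.5 * 1e-24
Sigma = 9.6485 /cm

9.6485


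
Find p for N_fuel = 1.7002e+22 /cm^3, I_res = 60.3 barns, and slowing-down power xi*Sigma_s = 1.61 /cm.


p = exp(-N * I * 1e-24 / (xi*Sigma_s))
p = exp(-1.7002e+22 * 60.3 * 1e-24 / 1.61)
p = 0.52899

0.52899


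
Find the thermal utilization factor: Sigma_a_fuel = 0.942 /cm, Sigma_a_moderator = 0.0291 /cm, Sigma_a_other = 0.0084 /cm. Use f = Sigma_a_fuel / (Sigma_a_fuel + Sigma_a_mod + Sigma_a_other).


f = Sigma_a_fuel / (Sigma_a_fuel + Sigma_a_mod + Sigma_a_other)
f = 0.942 / (0.942 + 0.0291 + 0.0084)
f = 0.96172

0.96172


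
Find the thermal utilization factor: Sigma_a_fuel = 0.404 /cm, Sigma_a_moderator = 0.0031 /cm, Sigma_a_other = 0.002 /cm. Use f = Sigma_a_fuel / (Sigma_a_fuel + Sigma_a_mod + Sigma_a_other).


f = Sigma_a_fuel / (Sigma_a_fuel + Sigma_a_mod + Sigma_a_other)
f = 0.404 / (0.404 + 0.0031 + 0.002)
f = 0.98753

0.98753


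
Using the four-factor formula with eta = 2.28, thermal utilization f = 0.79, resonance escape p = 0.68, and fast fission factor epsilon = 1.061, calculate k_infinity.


k_inf = eta * f * p * epsilon
k_inf = 2.28 * 0.79 * 0.68 * 1.061
k_inf = 1.2995

1.2995


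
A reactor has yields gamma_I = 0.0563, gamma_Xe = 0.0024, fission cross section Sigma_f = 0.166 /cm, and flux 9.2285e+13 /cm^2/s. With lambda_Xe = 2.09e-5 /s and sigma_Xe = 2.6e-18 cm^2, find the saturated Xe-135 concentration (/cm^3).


Xe_eq = (gamma_I + gamma_Xe) * Sigma_f * phi / (lambda_Xe + sigma_Xe * phi)
Numerator = (0.0563 + 0.0024) * 0.166 * 9.2285e+13 = 8.992435e+11
Denominator = 2.09e-5 + 2.6e-18 * 9.2285e+13 = 2.608410e-04
Xe_eq = 8.992435e+11 / 2.608410e-04 = 3.4475e+15 /cm^3

3.4475e+15


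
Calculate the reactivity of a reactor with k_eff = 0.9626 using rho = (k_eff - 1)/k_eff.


rho = (k_eff - 1) / k_eff
rho = (0.9626 - 1) / 0.9626
rho = -0.038853

-0.038853


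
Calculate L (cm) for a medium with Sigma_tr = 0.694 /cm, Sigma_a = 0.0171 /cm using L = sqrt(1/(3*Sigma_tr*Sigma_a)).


D = 1 / (3 * Sigma_tr) = 1 / (3 * 0.694) = 0.4803074 cm
L = sqrt(D / Sigma_a)
L = sqrt(0.4803074 / 0.0171)
L = 5.2998 cm

5.2998


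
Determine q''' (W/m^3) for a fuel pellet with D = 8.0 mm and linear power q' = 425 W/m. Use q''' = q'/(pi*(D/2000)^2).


r = D / 2 / 1000 = 8.0 / 2 / 1000 = 0.004 m
q''' = q' / (pi * r^2)
q''' = 425 / (pi * 0.004^2)
q''' = 8.4551e+06 W/m^3

8.4551e+06


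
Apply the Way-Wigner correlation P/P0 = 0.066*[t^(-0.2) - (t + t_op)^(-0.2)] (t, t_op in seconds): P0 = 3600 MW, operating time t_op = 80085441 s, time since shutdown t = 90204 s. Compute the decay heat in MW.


P/P0 = 0.066 * [t^(-0.2) - (t + t_op)^(-0.2)]
P/P0 = 0.066 * [90204^(-0.2) - (90204 + 80085441)^(-0.2)]
P/P0 = 0.066 * [0.1020833 - 0.02625376] = 0.005004750
P = 3600 * 0.005004750 = 18.017 MW

18.017


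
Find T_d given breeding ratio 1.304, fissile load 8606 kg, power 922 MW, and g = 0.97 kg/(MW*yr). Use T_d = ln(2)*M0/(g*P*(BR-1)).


Breeding gain G = BR - 1 = 1.304 - 1 = 0.304
Fissile production rate = g * P * G = 0.97 * 922 * 0.304 = 271.87936 kg/yr
T_d = ln(2) * M0 / (g * P * G)
T_d = ln(2) * 8606 / 271.87936 = 21.941 yr

21.941


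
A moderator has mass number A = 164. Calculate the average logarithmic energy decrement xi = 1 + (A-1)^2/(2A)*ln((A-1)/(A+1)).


xi = 1 + (A-1)^2/(2A) * ln((A-1)/(A+1))
xi = 1 + (164-1)^2/(2*164) * ln((164-1)/(164 +1))
xi = 0.012146

0.012146


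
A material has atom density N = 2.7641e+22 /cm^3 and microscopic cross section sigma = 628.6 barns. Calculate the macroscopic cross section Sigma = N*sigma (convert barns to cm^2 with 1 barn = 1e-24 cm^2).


Sigma = N * sigma_barns * 1e-24
Sigma = 2.7641e+22 * 628.6 * 1e-24
Sigma = 17.375 /cm

17.375


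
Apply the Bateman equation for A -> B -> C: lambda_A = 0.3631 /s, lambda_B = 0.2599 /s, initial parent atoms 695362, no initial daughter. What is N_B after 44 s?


N_B(t) = lambda_A * N_A0 / (lambda_B - lambda_A) * [exp(-lambda_A*t) - exp(-lambda_B*t)]
exp(-0.3631*44) = 1.152226e-07; exp(-0.2599*44) = 1.080394e-05
N_B = 0.3631 * 695362 / (0.2599 - 0.3631) * (1.152226e-07 - 1.080394e-05)
N_B = 26.151

26.151


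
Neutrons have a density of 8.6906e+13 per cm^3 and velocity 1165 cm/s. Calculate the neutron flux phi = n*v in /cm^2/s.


phi = n * v
phi = 8.6906e+13 * 1165
phi = 1.0125e+17 /cm^2/s

1.0125e+17


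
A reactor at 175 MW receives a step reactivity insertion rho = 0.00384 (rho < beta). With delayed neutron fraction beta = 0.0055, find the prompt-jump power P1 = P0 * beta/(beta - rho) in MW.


P1/P0 = beta / (beta - rho)
P1/P0 = 0.0055 / (0.0055 - 0.00384) = 3.313253
P1 = 175 * 3.313253 = 579.82 MW

579.82


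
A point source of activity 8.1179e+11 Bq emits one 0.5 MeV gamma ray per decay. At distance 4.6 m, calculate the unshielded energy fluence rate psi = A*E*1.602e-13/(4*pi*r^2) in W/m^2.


psi = A * E * 1.602e-13 / (4*pi*r^2)
psi = 8.1179e+11 * 0.5 * 1.602e-13 / (4*pi*4.6^2)
psi = 2.4454e-04 W/m^2

2.4454e-04


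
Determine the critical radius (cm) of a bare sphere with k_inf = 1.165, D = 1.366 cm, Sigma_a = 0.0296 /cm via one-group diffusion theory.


L^2 = D / Sigma_a = 1.366 / 0.0296 = 46.14865 cm^2
B_m^2 = (k_inf - 1) / L^2 = (1.165 - 1) / 46.14865 = 0.003575403 /cm^2
For a bare sphere: B_g = pi/R, so R_c = pi / sqrt(B_m^2)
R_c = pi / sqrt(0.003575403) = 52.540 cm

52.540


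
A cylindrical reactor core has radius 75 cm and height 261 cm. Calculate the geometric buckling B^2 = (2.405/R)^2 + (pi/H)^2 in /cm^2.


B^2 = (2.405/R)^2 + (pi/H)^2
B^2 = (2.405/75)^2 + (pi/261)^2
B^2 = 0.0011732 /cm^2

0.0011732


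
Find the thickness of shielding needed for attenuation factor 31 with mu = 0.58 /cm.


x = ln(factor) / mu
x = ln(31) / 0.58
x = 5.9207 cm

5.9207


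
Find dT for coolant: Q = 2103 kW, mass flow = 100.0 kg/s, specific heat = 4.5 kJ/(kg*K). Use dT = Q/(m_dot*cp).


dT = Q / (m_dot * cp)
dT = 2103 / (100.0 * 4.5)
dT = 4.6733 C

4.6733


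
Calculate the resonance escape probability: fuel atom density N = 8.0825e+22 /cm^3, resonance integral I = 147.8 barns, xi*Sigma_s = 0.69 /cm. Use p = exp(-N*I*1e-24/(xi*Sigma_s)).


p = exp(-N * I * 1e-24 / (xi*Sigma_s))
p = exp(-8.0825e+22 * 147.8 * 1e-24 / 0.69)
p = 3.0275e-08

3.0275e-08


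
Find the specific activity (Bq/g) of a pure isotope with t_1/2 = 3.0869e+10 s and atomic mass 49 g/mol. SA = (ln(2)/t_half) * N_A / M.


lambda = ln(2) / t_half = ln(2) / 3.0869e+10 = 2.245447e-11 /s
SA = lambda * N_A / M
SA = 2.245447e-11 * 6.022e23 / 49
SA = 2.7596e+11 Bq/g

2.7596e+11


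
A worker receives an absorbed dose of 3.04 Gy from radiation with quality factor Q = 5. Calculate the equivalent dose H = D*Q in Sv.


H = D * Q
H = 3.04 * 5
H = 15.200 Sv

15.200


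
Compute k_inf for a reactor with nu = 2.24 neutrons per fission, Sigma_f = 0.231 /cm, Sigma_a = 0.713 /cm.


k_inf = nu * Sigma_f / Sigma_a
k_inf = 2.24 * 0.231 / 0.713
k_inf = 0.72572

0.72572


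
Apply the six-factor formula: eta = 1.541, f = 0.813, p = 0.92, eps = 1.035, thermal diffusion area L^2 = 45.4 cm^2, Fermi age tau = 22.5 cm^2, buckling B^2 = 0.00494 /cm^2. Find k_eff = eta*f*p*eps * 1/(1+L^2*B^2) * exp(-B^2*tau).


k_inf = eta*f*p*eps = 1.541*0.813*0.92*1.035 = 1.192948
P_TNL = 1/(1 + L^2*B^2) = 1/(1 + 45.4*0.00494) = 0.8168093
P_FNL = exp(-B^2*tau) = exp(-0.00494*22.5) = 0.8948045
k_eff = k_inf * P_TNL * P_FNL = 1.192948 * 0.8168093 * 0.8948045
k_eff = 0.87191

0.87191


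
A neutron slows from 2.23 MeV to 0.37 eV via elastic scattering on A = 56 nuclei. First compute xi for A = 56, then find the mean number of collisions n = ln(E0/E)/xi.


xi = 1 + (A-1)^2/(2A)*ln((A-1)/(A+1)) = 0.03529286 (for A = 56)
n = ln(E0/E) / xi
n = ln(2.23e6 / 0.37) / 0.03529286
n = ln(6.027027e+06) / 0.03529286 = 442.35

442.35


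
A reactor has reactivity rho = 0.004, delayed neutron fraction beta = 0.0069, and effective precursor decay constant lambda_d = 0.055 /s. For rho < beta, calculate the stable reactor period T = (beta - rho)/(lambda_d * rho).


T = (beta - rho) / (lambda_d * rho)
T = (0.0069 - 0.004) / (0.055 * 0.004)
T = 13.182 s

13.182


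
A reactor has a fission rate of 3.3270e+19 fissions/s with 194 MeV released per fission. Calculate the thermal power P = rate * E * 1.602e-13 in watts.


P = fission_rate * E_MeV * 1.602e-13
P = 3.3270e+19 * 194 * 1.602e-13
P = 1.0340e+09 W

1.0340e+09


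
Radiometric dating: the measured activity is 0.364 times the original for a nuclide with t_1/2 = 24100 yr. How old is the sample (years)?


lambda = ln(2) / t_half = ln(2) / 24100 = 2.876129e-05 /yr
t = -ln(A/A0) / lambda
t = -ln(0.364) / 2.876129e-05
t = 35138 yr

35138


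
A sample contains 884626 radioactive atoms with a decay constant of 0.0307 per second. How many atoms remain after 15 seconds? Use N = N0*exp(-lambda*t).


N = N0 * exp(-lambda * t)
N = 884626 * exp(-0.0307 * 15)
N = 558171

558171


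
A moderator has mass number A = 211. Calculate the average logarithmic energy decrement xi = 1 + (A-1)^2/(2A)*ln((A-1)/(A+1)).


xi = 1 + (A-1)^2/(2A) * ln((A-1)/(A+1))
xi = 1 + (211-1)^2/(2*211) * ln((211-1)/(211 +1))
xi = 0.0094488

0.0094488


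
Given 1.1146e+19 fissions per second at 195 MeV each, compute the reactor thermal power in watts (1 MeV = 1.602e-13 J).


P = fission_rate * E_MeV * 1.602e-13
P = 1.1146e+19 * 195 * 1.602e-13
P = 3.4819e+08 W

3.4819e+08


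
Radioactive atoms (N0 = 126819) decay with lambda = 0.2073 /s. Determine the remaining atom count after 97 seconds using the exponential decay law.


N = N0 * exp(-lambda * t)
N = 126819 * exp(-0.2073 * 97)
N = 2.3461e-04

2.3461e-04


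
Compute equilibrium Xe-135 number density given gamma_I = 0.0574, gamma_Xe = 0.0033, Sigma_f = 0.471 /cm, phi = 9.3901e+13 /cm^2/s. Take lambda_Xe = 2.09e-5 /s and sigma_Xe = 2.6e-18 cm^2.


Xe_eq = (gamma_I + gamma_Xe) * Sigma_f * phi / (lambda_Xe + sigma_Xe * phi)
Numerator = (0.0574 + 0.0033) * 0.471 * 9.3901e+13 = 2.684601e+12
Denominator = 2.09e-5 + 2.6e-18 * 9.3901e+13 = 2.650426e-04
Xe_eq = 2.684601e+12 / 2.650426e-04 = 1.0129e+16 /cm^3

1.0129e+16


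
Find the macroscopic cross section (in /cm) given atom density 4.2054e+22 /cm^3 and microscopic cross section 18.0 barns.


Sigma = N * sigma_barns * 1e-24
Sigma = 4.2054e+22 * 18.0 * 1e-24
Sigma = 0.75697 /cm

0.75697


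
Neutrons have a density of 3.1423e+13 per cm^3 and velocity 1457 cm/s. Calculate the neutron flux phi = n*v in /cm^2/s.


phi = n * v
phi = 3.1423e+13 * 1457
phi = 4.5783e+16 /cm^2/s

4.5783e+16


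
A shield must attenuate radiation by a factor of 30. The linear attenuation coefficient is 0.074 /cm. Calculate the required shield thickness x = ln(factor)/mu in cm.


x = ln(factor) / mu
x = ln(30) / 0.074
x = 45.962 cm

45.962


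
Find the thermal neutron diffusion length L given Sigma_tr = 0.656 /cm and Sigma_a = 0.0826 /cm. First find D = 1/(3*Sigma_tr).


D = 1 / (3 * Sigma_tr) = 1 / (3 * 0.656) = 0.5081301 cm
L = sqrt(D / Sigma_a)
L = sqrt(0.5081301 / 0.0826)
L = 2.4803 cm

2.4803


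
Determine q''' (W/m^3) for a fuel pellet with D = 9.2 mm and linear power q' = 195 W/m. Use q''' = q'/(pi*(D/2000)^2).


r = D / 2 / 1000 = 9.2 / 2 / 1000 = 0.0046 m
q''' = q' / (pi * r^2)
q''' = 195 / (pi * 0.0046^2)
q''' = 2.9334e+06 W/m^3

2.9334e+06


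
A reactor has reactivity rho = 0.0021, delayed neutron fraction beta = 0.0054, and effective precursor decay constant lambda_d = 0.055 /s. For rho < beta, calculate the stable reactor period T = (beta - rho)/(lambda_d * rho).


T = (beta - rho) / (lambda_d * rho)
T = (0.0054 - 0.0021) / (0.055 * 0.0021)
T = 28.571 s

28.571


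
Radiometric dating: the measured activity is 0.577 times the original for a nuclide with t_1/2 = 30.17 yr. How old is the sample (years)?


lambda = ln(2) / t_half = ln(2) / 30.17 = 0.02297472 /yr
t = -ln(A/A0) / lambda
t = -ln(0.577) / 0.02297472
t = 23.936 yr

23.936


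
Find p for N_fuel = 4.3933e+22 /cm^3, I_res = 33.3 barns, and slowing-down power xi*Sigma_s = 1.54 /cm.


p = exp(-N * I * 1e-24 / (xi*Sigma_s))
p = exp(-4.3933e+22 * 33.3 * 1e-24 / 1.54)
p = 0.38675

0.38675


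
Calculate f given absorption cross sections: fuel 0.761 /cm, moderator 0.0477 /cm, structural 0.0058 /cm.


f = Sigma_a_fuel / (Sigma_a_fuel + Sigma_a_mod + Sigma_a_other)
f = 0.761 / (0.761 + 0.0477 + 0.0058)
f = 0.93432

0.93432


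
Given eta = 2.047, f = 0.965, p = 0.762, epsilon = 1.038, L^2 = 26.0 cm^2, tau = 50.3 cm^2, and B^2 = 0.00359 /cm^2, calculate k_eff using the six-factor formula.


k_inf = eta*f*p*eps = 2.047*0.965*0.762*1.038 = 1.562419
P_TNL = 1/(1 + L^2*B^2) = 1/(1 + 26.0*0.00359) = 0.9146286
P_FNL = exp(-B^2*tau) = exp(-0.00359*50.3) = 0.8347884
k_eff = k_inf * P_TNL * P_FNL = 1.562419 * 0.9146286 * 0.8347884
k_eff = 1.1929

1.1929


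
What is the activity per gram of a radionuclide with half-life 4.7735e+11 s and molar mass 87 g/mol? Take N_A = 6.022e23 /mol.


lambda = ln(2) / t_half = ln(2) / 4.7735e+11 = 1.452073e-12 /s
SA = lambda * N_A / M
SA = 1.452073e-12 * 6.022e23 / 87
SA = 1.0051e+10 Bq/g

1.0051e+10


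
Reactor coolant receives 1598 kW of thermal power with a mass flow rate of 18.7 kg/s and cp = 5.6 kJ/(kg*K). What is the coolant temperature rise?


dT = Q / (m_dot * cp)
dT = 1598 / (18.7 * 5.6)
dT = 15.260 C

15.260


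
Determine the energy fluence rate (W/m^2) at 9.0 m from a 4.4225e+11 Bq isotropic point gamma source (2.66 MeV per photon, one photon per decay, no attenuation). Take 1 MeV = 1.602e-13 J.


psi = A * E * 1.602e-13 / (4*pi*r^2)
psi = 4.4225e+11 * 2.66 * 1.602e-13 / (4*pi*9.0^2)
psi = 1.8515e-04 W/m^2

1.8515e-04


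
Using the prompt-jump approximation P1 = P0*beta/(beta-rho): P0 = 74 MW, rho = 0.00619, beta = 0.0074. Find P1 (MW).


P1/P0 = beta / (beta - rho)
P1/P0 = 0.0074 / (0.0074 - 0.00619) = 6.115702
P1 = 74 * 6.115702 = 452.56 MW

452.56


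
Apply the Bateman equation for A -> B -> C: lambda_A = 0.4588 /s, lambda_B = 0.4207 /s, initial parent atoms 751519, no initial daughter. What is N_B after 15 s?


N_B(t) = lambda_A * N_A0 / (lambda_B - lambda_A) * [exp(-lambda_A*t) - exp(-lambda_B*t)]
exp(-0.4588*15) = 0.001026090; exp(-0.4207*15) = 0.001817124
N_B = 0.4588 * 751519 / (0.4207 - 0.4588) * (0.001026090 - 0.001817124)
N_B = 7158.7

7158.7


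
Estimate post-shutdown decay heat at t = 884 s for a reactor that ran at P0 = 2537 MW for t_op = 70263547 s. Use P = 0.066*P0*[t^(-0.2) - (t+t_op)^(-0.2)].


P/P0 = 0.066 * [t^(-0.2) - (t + t_op)^(-0.2)]
P/P0 = 0.066 * [884^(-0.2) - (884 + 70263547)^(-0.2)]
P/P0 = 0.066 * [0.2574599 - 0.02695584] = 0.01521327
P = 2537 * 0.01521327 = 38.596 MW

38.596


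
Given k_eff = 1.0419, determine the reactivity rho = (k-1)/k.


rho = (k_eff - 1) / k_eff
rho = (1.0419 - 1) / 1.0419
rho = 0.040215

0.040215


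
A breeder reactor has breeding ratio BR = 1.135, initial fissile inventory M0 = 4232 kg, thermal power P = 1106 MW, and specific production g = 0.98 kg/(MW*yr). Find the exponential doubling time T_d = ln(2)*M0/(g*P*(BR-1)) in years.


Breeding gain G = BR - 1 = 1.135 - 1 = 0.135
Fissile production rate = g * P * G = 0.98 * 1106 * 0.135 = 146.3238 kg/yr
T_d = ln(2) * M0 / (g * P * G)
T_d = ln(2) * 4232 / 146.3238 = 20.047 yr

20.047


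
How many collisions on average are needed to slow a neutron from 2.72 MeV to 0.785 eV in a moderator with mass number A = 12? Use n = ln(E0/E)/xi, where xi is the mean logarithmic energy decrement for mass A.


xi = 1 + (A-1)^2/(2A)*ln((A-1)/(A+1)) = 0.1577690 (for A = 12)
n = ln(E0/E) / xi
n = ln(2.72e6 / 0.785) / 0.1577690
n = ln(3.464968e+06) / 0.1577690 = 95.445

95.445


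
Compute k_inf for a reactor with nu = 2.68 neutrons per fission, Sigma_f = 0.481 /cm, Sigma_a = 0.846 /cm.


k_inf = nu * Sigma_f / Sigma_a
k_inf = 2.68 * 0.481 / 0.846
k_inf = 1.5237

1.5237


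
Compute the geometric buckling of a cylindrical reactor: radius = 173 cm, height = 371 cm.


B^2 = (2.405/R)^2 + (pi/H)^2
B^2 = (2.405/173)^2 + (pi/371)^2
B^2 = 2.6496e-04 /cm^2

2.6496e-04


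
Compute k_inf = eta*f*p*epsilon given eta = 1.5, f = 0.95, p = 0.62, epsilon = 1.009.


k_inf = eta * f * p * epsilon
k_inf = 1.5 * 0.95 * 0.62 * 1.009
k_inf = 0.89145

0.89145


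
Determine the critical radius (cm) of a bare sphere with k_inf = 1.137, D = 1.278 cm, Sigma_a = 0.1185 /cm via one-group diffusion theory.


L^2 = D / Sigma_a = 1.278 / 0.1185 = 10.78481 cm^2
B_m^2 = (k_inf - 1) / L^2 = (1.137 - 1) / 10.78481 = 0.01270305 /cm^2
For a bare sphere: B_g = pi/R, so R_c = pi / sqrt(B_m^2)
R_c = pi / sqrt(0.01270305) = 27.874 cm

27.874


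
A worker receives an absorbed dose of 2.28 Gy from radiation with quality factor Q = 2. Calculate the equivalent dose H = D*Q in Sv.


H = D * Q
H = 2.28 * 2
H = 4.5600 Sv

4.5600


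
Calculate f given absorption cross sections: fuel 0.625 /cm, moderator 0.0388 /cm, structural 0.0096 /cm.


f = Sigma_a_fuel / (Sigma_a_fuel + Sigma_a_mod + Sigma_a_other)
f = 0.625 / (0.625 + 0.0388 + 0.0096)
f = 0.92813

0.92813


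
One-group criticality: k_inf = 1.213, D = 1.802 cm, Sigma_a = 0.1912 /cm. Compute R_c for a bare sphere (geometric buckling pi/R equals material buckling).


L^2 = D / Sigma_a = 1.802 / 0.1912 = 9.424686 cm^2
B_m^2 = (k_inf - 1) / L^2 = (1.213 - 1) / 9.424686 = 0.02260022 /cm^2
For a bare sphere: B_g = pi/R, so R_c = pi / sqrt(B_m^2)
R_c = pi / sqrt(0.02260022) = 20.897 cm

20.897


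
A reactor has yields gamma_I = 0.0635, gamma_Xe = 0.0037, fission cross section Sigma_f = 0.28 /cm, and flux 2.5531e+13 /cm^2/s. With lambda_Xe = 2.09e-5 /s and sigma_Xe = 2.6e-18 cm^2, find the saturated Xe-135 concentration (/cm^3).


Xe_eq = (gamma_I + gamma_Xe) * Sigma_f * phi / (lambda_Xe + sigma_Xe * phi)
Numerator = (0.0635 + 0.0037) * 0.28 * 2.5531e+13 = 4.803913e+11
Denominator = 2.09e-5 + 2.6e-18 * 2.5531e+13 = 8.728060e-05
Xe_eq = 4.803913e+11 / 8.728060e-05 = 5.5040e+15 /cm^3

5.5040e+15


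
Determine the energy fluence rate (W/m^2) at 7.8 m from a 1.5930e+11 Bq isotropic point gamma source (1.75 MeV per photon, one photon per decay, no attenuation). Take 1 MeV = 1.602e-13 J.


psi = A * E * 1.602e-13 / (4*pi*r^2)
psi = 1.5930e+11 * 1.75 * 1.602e-13 / (4*pi*7.8^2)
psi = 5.8414e-05 W/m^2

5.8414e-05


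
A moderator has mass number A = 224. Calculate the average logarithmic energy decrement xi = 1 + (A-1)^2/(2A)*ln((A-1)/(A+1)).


xi = 1 + (A-1)^2/(2A) * ln((A-1)/(A+1))
xi = 1 + (224-1)^2/(2*224) * ln((224-1)/(224 +1))
xi = 0.0089021

0.0089021


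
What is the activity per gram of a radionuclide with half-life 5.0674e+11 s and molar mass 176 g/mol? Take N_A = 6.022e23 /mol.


lambda = ln(2) / t_half = ln(2) / 5.0674e+11 = 1.367856e-12 /s
SA = lambda * N_A / M
SA = 1.367856e-12 * 6.022e23 / 176
SA = 4.6802e+09 Bq/g

4.6802e+09


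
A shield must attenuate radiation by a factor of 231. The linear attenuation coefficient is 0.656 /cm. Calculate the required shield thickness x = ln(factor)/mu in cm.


x = ln(factor) / mu
x = ln(231) / 0.656
x = 8.2964 cm

8.2964


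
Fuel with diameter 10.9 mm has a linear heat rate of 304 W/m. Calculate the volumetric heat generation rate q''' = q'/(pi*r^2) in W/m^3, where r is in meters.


r = D / 2 / 1000 = 10.9 / 2 / 1000 = 0.00545 m
q''' = q' / (pi * r^2)
q''' = 304 / (pi * 0.00545^2)
q''' = 3.2578e+06 W/m^3

3.2578e+06


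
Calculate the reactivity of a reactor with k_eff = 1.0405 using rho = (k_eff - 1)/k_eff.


rho = (k_eff - 1) / k_eff
rho = (1.0405 - 1) / 1.0405
rho = 0.038924

0.038924


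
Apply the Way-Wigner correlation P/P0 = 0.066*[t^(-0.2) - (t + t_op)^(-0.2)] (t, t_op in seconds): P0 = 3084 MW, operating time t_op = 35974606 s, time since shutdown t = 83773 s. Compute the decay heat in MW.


P/P0 = 0.066 * [t^(-0.2) - (t + t_op)^(-0.2)]
P/P0 = 0.066 * [83773^(-0.2) - (83773 + 35974606)^(-0.2)]
P/P0 = 0.066 * [0.1036046 - 0.03080341] = 0.004804879
P = 3084 * 0.004804879 = 14.818 MW

14.818


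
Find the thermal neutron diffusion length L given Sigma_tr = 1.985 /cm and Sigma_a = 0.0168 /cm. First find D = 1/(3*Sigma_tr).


D = 1 / (3 * Sigma_tr) = 1 / (3 * 1.985) = 0.1679261 cm
L = sqrt(D / Sigma_a)
L = sqrt(0.1679261 / 0.0168)
L = 3.1616 cm

3.1616


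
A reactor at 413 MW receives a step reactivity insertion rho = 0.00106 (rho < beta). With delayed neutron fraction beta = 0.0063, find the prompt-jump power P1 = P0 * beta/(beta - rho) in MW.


P1/P0 = beta / (beta - rho)
P1/P0 = 0.0063 / (0.0063 - 0.00106) = 1.202290
P1 = 413 * 1.202290 = 496.55 MW

496.55


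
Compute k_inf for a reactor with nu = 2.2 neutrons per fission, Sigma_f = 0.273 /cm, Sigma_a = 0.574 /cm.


k_inf = nu * Sigma_f / Sigma_a
k_inf = 2.2 * 0.273 / 0.574
k_inf = 1.0463

1.0463


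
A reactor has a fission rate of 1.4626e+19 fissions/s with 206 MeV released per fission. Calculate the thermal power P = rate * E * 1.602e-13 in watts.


P = fission_rate * E_MeV * 1.602e-13
P = 1.4626e+19 * 206 * 1.602e-13
P = 4.8268e+08 W

4.8268e+08


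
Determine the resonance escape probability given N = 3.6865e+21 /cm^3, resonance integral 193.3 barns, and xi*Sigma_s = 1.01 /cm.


p = exp(-N * I * 1e-24 / (xi*Sigma_s))
p = exp(-3.6865e+21 * 193.3 * 1e-24 / 1.01)
p = 0.49384

0.49384


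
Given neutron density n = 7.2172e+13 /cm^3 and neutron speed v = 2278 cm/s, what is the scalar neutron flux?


phi = n * v
phi = 7.2172e+13 * 2278
phi = 1.6441e+17 /cm^2/s

1.6441e+17


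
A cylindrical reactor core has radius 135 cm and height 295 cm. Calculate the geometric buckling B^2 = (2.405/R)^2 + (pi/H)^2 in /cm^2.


B^2 = (2.405/R)^2 + (pi/H)^2
B^2 = (2.405/135)^2 + (pi/295)^2
B^2 = 4.3078e-04 /cm^2

4.3078e-04


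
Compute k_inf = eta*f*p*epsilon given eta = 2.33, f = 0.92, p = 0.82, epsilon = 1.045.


k_inf = eta * f * p * epsilon
k_inf = 2.33 * 0.92 * 0.82 * 1.045
k_inf = 1.8369

1.8369


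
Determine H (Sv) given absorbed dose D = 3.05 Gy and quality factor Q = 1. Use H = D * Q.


H = D * Q
H = 3.05 * 1
H = 3.0500 Sv

3.0500


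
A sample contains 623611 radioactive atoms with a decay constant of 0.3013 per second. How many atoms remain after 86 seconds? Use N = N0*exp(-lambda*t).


N = N0 * exp(-lambda * t)
N = 623611 * exp(-0.3013 * 86)
N = 3.4799e-06

3.4799e-06


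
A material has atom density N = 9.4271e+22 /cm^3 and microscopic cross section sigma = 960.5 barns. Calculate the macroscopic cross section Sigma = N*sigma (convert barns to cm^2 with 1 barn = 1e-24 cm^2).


Sigma = N * sigma_barns * 1e-24
Sigma = 9.4271e+22 * 960.5 * 1e-24
Sigma = 90.547 /cm

90.547


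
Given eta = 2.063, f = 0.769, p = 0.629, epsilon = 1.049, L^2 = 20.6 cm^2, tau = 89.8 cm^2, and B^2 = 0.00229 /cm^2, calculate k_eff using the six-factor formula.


k_inf = eta*f*p*eps = 2.063*0.769*0.629*1.049 = 1.046771
P_TNL = 1/(1 + L^2*B^2) = 1/(1 + 20.6*0.00229) = 0.9549511
P_FNL = exp(-B^2*tau) = exp(-0.00229*89.8) = 0.8141245
k_eff = k_inf * P_TNL * P_FNL = 1.046771 * 0.9549511 * 0.8141245
k_eff = 0.81381

0.81381


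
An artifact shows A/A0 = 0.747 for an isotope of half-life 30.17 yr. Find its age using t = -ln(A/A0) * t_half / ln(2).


lambda = ln(2) / t_half = ln(2) / 30.17 = 0.02297472 /yr
t = -ln(A/A0) / lambda
t = -ln(0.747) / 0.02297472
t = 12.696 yr

12.696


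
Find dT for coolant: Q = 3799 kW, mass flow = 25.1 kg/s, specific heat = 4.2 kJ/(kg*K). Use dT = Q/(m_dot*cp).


dT = Q / (m_dot * cp)
dT = 3799 / (25.1 * 4.2)
dT = 36.037 C

36.037


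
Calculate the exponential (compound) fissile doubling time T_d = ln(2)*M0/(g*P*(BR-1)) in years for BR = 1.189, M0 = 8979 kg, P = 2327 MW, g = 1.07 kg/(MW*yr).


Breeding gain G = BR - 1 = 1.189 - 1 = 0.189
Fissile production rate = g * P * G = 1.07 * 2327 * 0.189 = 470.58921 kg/yr
T_d = ln(2) * M0 / (g * P * G)
T_d = ln(2) * 8979 / 470.58921 = 13.225 yr

13.225


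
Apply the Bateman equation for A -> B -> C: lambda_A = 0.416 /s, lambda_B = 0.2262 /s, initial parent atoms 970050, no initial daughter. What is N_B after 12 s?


N_B(t) = lambda_A * N_A0 / (lambda_B - lambda_A) * [exp(-lambda_A*t) - exp(-lambda_B*t)]
exp(-0.416*12) = 0.006792067; exp(-0.2262*12) = 0.06624469
N_B = 0.416 * 970050 / (0.2262 - 0.416) * (0.006792067 - 0.06624469)
N_B = 126404

126404
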